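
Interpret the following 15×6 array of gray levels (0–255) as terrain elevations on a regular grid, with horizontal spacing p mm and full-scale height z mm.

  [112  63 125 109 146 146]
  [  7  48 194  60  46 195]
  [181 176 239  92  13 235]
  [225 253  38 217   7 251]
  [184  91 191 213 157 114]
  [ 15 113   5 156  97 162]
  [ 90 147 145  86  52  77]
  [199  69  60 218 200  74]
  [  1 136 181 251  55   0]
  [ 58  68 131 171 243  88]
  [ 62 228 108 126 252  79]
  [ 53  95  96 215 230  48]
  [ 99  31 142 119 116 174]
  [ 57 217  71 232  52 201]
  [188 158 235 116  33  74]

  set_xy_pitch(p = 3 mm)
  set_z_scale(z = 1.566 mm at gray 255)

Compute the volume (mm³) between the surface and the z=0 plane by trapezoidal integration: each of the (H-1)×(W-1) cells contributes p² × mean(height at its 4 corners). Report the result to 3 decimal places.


499.425

height_mm = gray/255 × 1.566; cell vol = 3² × mean(4 corners)
unit = 3² × 1.566 / (4×255) = 0.0138176 mm³ per gray-sum
row 0: Σ corner-gray over 5 cells = 2042  → 28.2156
row 1: Σ corner-gray over 5 cells = 2354  → 32.5267
row 2: Σ corner-gray over 5 cells = 2962  → 40.9279
row 3: Σ corner-gray over 5 cells = 3108  → 42.9452
row 4: Σ corner-gray over 5 cells = 2521  → 34.8343
row 5: Σ corner-gray over 5 cells = 1946  → 26.8891
row 6: Σ corner-gray over 5 cells = 2394  → 33.0794
row 7: Σ corner-gray over 5 cells = 2614  → 36.1193
row 8: Σ corner-gray over 5 cells = 2619  → 36.1884
row 9: Σ corner-gray over 5 cells = 2941  → 40.6377
row 10: Σ corner-gray over 5 cells = 2942  → 40.6515
row 11: Σ corner-gray over 5 cells = 2462  → 34.0190
row 12: Σ corner-gray over 5 cells = 2491  → 34.4198
row 13: Σ corner-gray over 5 cells = 2748  → 37.9709
Σ rows: total corner-gray = 36144  → 499.4250 mm³


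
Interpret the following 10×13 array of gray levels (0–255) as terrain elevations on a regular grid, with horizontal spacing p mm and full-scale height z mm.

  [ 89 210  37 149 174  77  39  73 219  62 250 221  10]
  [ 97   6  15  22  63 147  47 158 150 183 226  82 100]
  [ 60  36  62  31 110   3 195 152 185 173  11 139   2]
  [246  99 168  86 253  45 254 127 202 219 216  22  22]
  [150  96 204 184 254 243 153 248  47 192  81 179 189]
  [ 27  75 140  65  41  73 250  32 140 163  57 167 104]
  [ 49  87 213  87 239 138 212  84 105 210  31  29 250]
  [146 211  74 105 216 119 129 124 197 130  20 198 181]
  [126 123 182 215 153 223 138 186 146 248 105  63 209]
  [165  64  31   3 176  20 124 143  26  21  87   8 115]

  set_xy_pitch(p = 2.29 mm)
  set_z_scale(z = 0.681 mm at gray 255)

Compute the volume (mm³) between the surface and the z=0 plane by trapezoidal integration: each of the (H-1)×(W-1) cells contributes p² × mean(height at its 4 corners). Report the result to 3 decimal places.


height_mm = gray/255 × 0.681; cell vol = 2.29² × mean(4 corners)
unit = 2.29² × 0.681 / (4×255) = 0.00350121 mm³ per gray-sum
row 0: Σ corner-gray over 12 cells = 5516  → 19.3127
row 1: Σ corner-gray over 12 cells = 4651  → 16.2841
row 2: Σ corner-gray over 12 cells = 5906  → 20.6781
row 3: Σ corner-gray over 12 cells = 7751  → 27.1379
row 4: Σ corner-gray over 12 cells = 6638  → 23.2410
row 5: Σ corner-gray over 12 cells = 5706  → 19.9779
row 6: Σ corner-gray over 12 cells = 6542  → 22.9049
row 7: Σ corner-gray over 12 cells = 7272  → 25.4608
row 8: Σ corner-gray over 12 cells = 5585  → 19.5542
Σ rows: total corner-gray = 55567  → 194.5516 mm³

194.552


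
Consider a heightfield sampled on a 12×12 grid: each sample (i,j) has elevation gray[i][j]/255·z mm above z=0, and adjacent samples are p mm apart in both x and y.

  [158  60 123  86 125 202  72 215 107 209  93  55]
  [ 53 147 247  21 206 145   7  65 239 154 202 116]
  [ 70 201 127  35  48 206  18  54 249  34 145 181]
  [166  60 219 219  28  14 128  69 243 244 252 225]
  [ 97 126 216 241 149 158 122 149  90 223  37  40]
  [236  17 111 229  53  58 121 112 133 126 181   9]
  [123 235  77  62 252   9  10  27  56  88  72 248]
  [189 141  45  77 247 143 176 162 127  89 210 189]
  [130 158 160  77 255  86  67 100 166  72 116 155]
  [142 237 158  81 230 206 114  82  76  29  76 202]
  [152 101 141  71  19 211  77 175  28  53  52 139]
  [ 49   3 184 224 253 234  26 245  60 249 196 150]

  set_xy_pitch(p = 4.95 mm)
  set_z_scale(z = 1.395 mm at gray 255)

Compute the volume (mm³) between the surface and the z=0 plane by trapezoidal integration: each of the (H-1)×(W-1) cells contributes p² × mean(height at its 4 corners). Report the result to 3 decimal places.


height_mm = gray/255 × 1.395; cell vol = 4.95² × mean(4 corners)
unit = 4.95² × 1.395 / (4×255) = 0.0335108 mm³ per gray-sum
row 0: Σ corner-gray over 11 cells = 5832  → 195.4348
row 1: Σ corner-gray over 11 cells = 5520  → 184.9795
row 2: Σ corner-gray over 11 cells = 5828  → 195.3008
row 3: Σ corner-gray over 11 cells = 6502  → 217.8870
row 4: Σ corner-gray over 11 cells = 5686  → 190.5422
row 5: Σ corner-gray over 11 cells = 4674  → 156.6293
row 6: Σ corner-gray over 11 cells = 5359  → 179.5842
row 7: Σ corner-gray over 11 cells = 6011  → 201.4333
row 8: Σ corner-gray over 11 cells = 5721  → 191.7151
row 9: Σ corner-gray over 11 cells = 5069  → 169.8661
row 10: Σ corner-gray over 11 cells = 5694  → 190.8103
Σ rows: total corner-gray = 61896  → 2074.1827 mm³

2074.183


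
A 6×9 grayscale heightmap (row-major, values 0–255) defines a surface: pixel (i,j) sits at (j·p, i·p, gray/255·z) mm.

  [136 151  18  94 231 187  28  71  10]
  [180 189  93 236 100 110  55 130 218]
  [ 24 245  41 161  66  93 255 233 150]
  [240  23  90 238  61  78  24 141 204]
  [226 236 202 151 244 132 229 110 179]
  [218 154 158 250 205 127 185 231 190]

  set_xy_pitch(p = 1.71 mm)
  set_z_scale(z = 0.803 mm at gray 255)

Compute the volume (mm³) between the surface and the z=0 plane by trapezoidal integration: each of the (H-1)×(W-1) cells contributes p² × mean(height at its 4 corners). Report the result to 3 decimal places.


53.959

height_mm = gray/255 × 0.803; cell vol = 1.71² × mean(4 corners)
unit = 1.71² × 0.803 / (4×255) = 0.00230201 mm³ per gray-sum
row 0: Σ corner-gray over 8 cells = 3930  → 9.0469
row 1: Σ corner-gray over 8 cells = 4586  → 10.5570
row 2: Σ corner-gray over 8 cells = 4116  → 9.4751
row 3: Σ corner-gray over 8 cells = 4767  → 10.9737
row 4: Σ corner-gray over 8 cells = 6041  → 13.9065
Σ rows: total corner-gray = 23440  → 53.9592 mm³


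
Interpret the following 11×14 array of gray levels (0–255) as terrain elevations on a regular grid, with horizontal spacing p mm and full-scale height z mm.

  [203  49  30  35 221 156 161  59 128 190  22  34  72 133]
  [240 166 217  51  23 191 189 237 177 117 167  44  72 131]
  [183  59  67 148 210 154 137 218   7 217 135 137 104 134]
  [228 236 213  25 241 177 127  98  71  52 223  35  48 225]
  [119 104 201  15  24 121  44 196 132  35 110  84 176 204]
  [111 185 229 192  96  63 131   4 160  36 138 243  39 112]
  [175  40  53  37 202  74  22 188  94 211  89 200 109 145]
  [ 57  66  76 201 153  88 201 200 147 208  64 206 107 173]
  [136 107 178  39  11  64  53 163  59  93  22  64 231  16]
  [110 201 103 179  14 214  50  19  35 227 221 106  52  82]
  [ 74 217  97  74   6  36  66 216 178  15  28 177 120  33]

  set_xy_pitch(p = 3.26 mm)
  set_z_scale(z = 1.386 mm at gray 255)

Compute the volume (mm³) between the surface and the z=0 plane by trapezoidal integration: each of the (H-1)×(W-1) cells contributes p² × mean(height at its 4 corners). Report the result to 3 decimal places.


905.958

height_mm = gray/255 × 1.386; cell vol = 3.26² × mean(4 corners)
unit = 3.26² × 1.386 / (4×255) = 0.014441 mm³ per gray-sum
row 0: Σ corner-gray over 13 cells = 6323  → 91.3107
row 1: Σ corner-gray over 13 cells = 7176  → 103.6289
row 2: Σ corner-gray over 13 cells = 7048  → 101.7804
row 3: Σ corner-gray over 13 cells = 6352  → 91.7294
row 4: Σ corner-gray over 13 cells = 6062  → 87.5415
row 5: Σ corner-gray over 13 cells = 6213  → 89.7221
row 6: Σ corner-gray over 13 cells = 6622  → 95.6285
row 7: Σ corner-gray over 13 cells = 5984  → 86.4151
row 8: Σ corner-gray over 13 cells = 5354  → 77.3173
row 9: Σ corner-gray over 13 cells = 5601  → 80.8842
Σ rows: total corner-gray = 62735  → 905.9582 mm³


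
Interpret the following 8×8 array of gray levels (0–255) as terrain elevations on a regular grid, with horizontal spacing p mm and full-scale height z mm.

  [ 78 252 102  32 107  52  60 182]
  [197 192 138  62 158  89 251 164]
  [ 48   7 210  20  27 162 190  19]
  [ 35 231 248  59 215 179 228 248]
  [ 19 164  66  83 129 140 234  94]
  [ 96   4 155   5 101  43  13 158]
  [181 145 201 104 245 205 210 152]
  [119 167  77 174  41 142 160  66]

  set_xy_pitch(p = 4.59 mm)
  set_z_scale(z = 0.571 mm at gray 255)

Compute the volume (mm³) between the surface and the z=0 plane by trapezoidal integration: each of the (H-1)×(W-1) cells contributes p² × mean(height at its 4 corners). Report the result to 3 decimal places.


302.528

height_mm = gray/255 × 0.571; cell vol = 4.59² × mean(4 corners)
unit = 4.59² × 0.571 / (4×255) = 0.011794 mm³ per gray-sum
row 0: Σ corner-gray over 7 cells = 3611  → 42.5882
row 1: Σ corner-gray over 7 cells = 3440  → 40.5714
row 2: Σ corner-gray over 7 cells = 3902  → 46.0202
row 3: Σ corner-gray over 7 cells = 4348  → 51.2803
row 4: Σ corner-gray over 7 cells = 2641  → 31.1480
row 5: Σ corner-gray over 7 cells = 3449  → 40.6775
row 6: Σ corner-gray over 7 cells = 4260  → 50.2425
Σ rows: total corner-gray = 25651  → 302.5280 mm³


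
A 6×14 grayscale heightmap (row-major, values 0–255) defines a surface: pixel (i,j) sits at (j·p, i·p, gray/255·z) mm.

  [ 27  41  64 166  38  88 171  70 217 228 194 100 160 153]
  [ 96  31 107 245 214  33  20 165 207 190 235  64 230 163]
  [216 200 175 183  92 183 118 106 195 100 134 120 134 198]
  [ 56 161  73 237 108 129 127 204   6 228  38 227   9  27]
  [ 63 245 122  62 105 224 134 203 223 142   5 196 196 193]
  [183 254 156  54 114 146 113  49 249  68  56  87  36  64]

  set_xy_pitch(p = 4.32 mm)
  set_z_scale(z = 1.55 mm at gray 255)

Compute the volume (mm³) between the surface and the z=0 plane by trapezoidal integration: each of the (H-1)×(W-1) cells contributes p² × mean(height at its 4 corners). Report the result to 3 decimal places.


1016.094

height_mm = gray/255 × 1.55; cell vol = 4.32² × mean(4 corners)
unit = 4.32² × 1.55 / (4×255) = 0.0283595 mm³ per gray-sum
row 0: Σ corner-gray over 13 cells = 6995  → 198.3749
row 1: Σ corner-gray over 13 cells = 7635  → 216.5250
row 2: Σ corner-gray over 13 cells = 7071  → 200.5302
row 3: Σ corner-gray over 13 cells = 7147  → 202.6856
row 4: Σ corner-gray over 13 cells = 6981  → 197.9779
Σ rows: total corner-gray = 35829  → 1016.0936 mm³


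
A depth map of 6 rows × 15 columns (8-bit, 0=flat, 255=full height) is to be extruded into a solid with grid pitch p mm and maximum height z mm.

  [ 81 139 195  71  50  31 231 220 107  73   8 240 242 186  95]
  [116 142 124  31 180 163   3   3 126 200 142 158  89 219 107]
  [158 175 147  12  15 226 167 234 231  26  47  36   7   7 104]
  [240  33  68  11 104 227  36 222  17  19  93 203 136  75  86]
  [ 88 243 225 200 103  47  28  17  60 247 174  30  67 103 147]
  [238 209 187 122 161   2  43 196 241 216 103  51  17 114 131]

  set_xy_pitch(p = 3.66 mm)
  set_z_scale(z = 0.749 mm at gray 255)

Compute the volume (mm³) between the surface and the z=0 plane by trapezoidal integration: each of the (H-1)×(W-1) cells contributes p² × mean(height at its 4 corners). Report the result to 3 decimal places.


318.105

height_mm = gray/255 × 0.749; cell vol = 3.66² × mean(4 corners)
unit = 3.66² × 0.749 / (4×255) = 0.00983657 mm³ per gray-sum
row 0: Σ corner-gray over 14 cells = 7145  → 70.2823
row 1: Σ corner-gray over 14 cells = 6305  → 62.0196
row 2: Σ corner-gray over 14 cells = 5736  → 56.4226
row 3: Σ corner-gray over 14 cells = 6137  → 60.3670
row 4: Σ corner-gray over 14 cells = 7016  → 69.0134
Σ rows: total corner-gray = 32339  → 318.1049 mm³


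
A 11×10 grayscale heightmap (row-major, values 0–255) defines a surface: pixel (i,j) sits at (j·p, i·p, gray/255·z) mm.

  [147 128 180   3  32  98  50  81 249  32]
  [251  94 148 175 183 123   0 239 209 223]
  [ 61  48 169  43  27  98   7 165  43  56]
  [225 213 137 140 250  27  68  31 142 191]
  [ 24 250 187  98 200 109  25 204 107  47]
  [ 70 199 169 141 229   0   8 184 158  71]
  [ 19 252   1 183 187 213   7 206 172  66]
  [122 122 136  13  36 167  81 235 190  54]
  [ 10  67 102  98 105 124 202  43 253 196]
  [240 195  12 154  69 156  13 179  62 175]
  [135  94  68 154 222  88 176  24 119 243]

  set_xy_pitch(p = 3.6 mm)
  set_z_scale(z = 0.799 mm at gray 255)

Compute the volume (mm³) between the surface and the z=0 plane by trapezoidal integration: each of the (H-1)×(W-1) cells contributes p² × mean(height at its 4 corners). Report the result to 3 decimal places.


452.972

height_mm = gray/255 × 0.799; cell vol = 3.6² × mean(4 corners)
unit = 3.6² × 0.799 / (4×255) = 0.010152 mm³ per gray-sum
row 0: Σ corner-gray over 9 cells = 4637  → 47.0748
row 1: Σ corner-gray over 9 cells = 4133  → 41.9582
row 2: Σ corner-gray over 9 cells = 3749  → 38.0598
row 3: Σ corner-gray over 9 cells = 4863  → 49.3692
row 4: Σ corner-gray over 9 cells = 4748  → 48.2017
row 5: Σ corner-gray over 9 cells = 4844  → 49.1763
row 6: Σ corner-gray over 9 cells = 4663  → 47.3388
row 7: Σ corner-gray over 9 cells = 4330  → 43.9582
row 8: Σ corner-gray over 9 cells = 4289  → 43.5419
row 9: Σ corner-gray over 9 cells = 4363  → 44.2932
Σ rows: total corner-gray = 44619  → 452.9721 mm³


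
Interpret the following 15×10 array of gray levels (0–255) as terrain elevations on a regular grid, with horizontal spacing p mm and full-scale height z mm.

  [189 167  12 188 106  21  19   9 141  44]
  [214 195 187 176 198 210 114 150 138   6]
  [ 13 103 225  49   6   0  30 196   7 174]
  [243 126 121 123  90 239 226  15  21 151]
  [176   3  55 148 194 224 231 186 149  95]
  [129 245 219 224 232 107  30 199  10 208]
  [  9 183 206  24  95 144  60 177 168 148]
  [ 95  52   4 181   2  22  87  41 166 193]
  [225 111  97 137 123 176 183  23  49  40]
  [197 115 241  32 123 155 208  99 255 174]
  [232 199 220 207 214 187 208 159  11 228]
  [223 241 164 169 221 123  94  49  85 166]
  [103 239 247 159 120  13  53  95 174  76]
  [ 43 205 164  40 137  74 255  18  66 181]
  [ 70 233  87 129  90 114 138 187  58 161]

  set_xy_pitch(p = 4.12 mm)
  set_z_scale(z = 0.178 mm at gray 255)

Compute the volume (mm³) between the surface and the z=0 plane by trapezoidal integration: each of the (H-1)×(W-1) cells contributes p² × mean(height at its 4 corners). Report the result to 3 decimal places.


height_mm = gray/255 × 0.178; cell vol = 4.12² × mean(4 corners)
unit = 4.12² × 0.178 / (4×255) = 0.0029622 mm³ per gray-sum
row 0: Σ corner-gray over 9 cells = 4515  → 13.3743
row 1: Σ corner-gray over 9 cells = 4375  → 12.9596
row 2: Σ corner-gray over 9 cells = 3735  → 11.0638
row 3: Σ corner-gray over 9 cells = 4967  → 14.7132
row 4: Σ corner-gray over 9 cells = 5520  → 16.3513
row 5: Σ corner-gray over 9 cells = 5140  → 15.2257
row 6: Σ corner-gray over 9 cells = 3669  → 10.8683
row 7: Σ corner-gray over 9 cells = 3461  → 10.2522
row 8: Σ corner-gray over 9 cells = 4890  → 14.4852
row 9: Σ corner-gray over 9 cells = 6097  → 18.0605
row 10: Σ corner-gray over 9 cells = 5951  → 17.6280
row 11: Σ corner-gray over 9 cells = 5060  → 14.9887
row 12: Σ corner-gray over 9 cells = 4521  → 13.3921
row 13: Σ corner-gray over 9 cells = 4445  → 13.1670
Σ rows: total corner-gray = 66346  → 196.5301 mm³

196.530


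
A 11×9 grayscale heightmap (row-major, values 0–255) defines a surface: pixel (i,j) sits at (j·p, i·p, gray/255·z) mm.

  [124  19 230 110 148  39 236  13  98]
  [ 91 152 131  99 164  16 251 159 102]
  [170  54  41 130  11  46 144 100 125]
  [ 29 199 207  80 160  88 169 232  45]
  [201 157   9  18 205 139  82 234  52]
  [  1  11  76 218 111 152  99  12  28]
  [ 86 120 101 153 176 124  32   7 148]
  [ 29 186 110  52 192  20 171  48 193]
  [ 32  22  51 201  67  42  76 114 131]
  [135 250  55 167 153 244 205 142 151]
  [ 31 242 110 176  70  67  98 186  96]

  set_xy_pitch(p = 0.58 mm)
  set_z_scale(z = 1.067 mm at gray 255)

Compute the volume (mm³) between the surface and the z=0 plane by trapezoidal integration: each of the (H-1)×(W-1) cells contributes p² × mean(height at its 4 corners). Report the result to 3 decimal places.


13.050

height_mm = gray/255 × 1.067; cell vol = 0.58² × mean(4 corners)
unit = 0.58² × 1.067 / (4×255) = 0.000351901 mm³ per gray-sum
row 0: Σ corner-gray over 8 cells = 3949  → 1.3897
row 1: Σ corner-gray over 8 cells = 3484  → 1.2260
row 2: Σ corner-gray over 8 cells = 3691  → 1.2989
row 3: Σ corner-gray over 8 cells = 4285  → 1.5079
row 4: Σ corner-gray over 8 cells = 3328  → 1.1711
row 5: Σ corner-gray over 8 cells = 3047  → 1.0722
row 6: Σ corner-gray over 8 cells = 3440  → 1.2105
row 7: Σ corner-gray over 8 cells = 3089  → 1.0870
row 8: Σ corner-gray over 8 cells = 4027  → 1.4171
row 9: Σ corner-gray over 8 cells = 4743  → 1.6691
Σ rows: total corner-gray = 37083  → 13.0495 mm³


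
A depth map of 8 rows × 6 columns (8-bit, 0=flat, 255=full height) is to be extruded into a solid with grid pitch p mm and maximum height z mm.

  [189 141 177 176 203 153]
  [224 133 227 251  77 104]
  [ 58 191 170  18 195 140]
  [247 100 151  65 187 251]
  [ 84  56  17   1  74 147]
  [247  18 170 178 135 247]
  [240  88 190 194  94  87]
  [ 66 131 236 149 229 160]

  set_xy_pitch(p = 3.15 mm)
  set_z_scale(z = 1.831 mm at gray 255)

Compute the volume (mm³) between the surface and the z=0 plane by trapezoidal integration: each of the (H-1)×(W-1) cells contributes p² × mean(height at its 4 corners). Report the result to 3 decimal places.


347.759

height_mm = gray/255 × 1.831; cell vol = 3.15² × mean(4 corners)
unit = 3.15² × 1.831 / (4×255) = 0.0178119 mm³ per gray-sum
row 0: Σ corner-gray over 5 cells = 3440  → 61.2728
row 1: Σ corner-gray over 5 cells = 3050  → 54.3262
row 2: Σ corner-gray over 5 cells = 2850  → 50.7638
row 3: Σ corner-gray over 5 cells = 2031  → 36.1759
row 4: Σ corner-gray over 5 cells = 2023  → 36.0334
row 5: Σ corner-gray over 5 cells = 2955  → 52.6340
row 6: Σ corner-gray over 5 cells = 3175  → 56.5527
Σ rows: total corner-gray = 19524  → 347.7588 mm³


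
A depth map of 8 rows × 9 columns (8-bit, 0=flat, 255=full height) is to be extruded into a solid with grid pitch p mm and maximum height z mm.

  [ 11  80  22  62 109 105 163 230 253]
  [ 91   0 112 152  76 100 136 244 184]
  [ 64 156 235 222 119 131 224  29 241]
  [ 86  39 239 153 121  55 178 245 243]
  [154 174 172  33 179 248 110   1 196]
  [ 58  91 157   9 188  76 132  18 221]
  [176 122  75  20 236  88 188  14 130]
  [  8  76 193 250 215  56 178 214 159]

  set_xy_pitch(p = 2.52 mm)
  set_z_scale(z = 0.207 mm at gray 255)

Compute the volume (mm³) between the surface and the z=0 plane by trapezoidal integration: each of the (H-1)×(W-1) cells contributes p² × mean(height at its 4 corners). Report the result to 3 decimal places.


37.648

height_mm = gray/255 × 0.207; cell vol = 2.52² × mean(4 corners)
unit = 2.52² × 0.207 / (4×255) = 0.00128876 mm³ per gray-sum
row 0: Σ corner-gray over 8 cells = 3721  → 4.7955
row 1: Σ corner-gray over 8 cells = 4452  → 5.7375
row 2: Σ corner-gray over 8 cells = 4926  → 6.3484
row 3: Σ corner-gray over 8 cells = 4573  → 5.8935
row 4: Σ corner-gray over 8 cells = 3805  → 4.9037
row 5: Σ corner-gray over 8 cells = 3413  → 4.3985
row 6: Σ corner-gray over 8 cells = 4323  → 5.5713
Σ rows: total corner-gray = 29213  → 37.6485 mm³


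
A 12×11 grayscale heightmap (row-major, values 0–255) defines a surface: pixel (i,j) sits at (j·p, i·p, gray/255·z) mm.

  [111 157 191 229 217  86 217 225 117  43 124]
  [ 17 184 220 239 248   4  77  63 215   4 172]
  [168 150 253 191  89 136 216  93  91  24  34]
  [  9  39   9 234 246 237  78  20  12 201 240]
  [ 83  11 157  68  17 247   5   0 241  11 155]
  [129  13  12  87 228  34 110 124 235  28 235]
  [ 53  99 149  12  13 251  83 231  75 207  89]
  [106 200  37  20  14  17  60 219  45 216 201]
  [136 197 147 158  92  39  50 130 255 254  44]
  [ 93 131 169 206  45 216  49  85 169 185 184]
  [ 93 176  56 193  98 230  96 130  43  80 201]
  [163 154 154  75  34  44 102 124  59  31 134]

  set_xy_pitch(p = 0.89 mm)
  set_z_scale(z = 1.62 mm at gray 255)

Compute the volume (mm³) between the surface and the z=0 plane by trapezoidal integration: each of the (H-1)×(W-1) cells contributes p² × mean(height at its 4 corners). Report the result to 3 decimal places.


66.986

height_mm = gray/255 × 1.62; cell vol = 0.89² × mean(4 corners)
unit = 0.89² × 1.62 / (4×255) = 0.00125804 mm³ per gray-sum
row 0: Σ corner-gray over 10 cells = 5896  → 7.4174
row 1: Σ corner-gray over 10 cells = 5385  → 6.7746
row 2: Σ corner-gray over 10 cells = 5089  → 6.4022
row 3: Σ corner-gray over 10 cells = 4153  → 5.2246
row 4: Σ corner-gray over 10 cells = 3858  → 4.8535
row 5: Σ corner-gray over 10 cells = 4488  → 5.6461
row 6: Σ corner-gray over 10 cells = 4345  → 5.4662
row 7: Σ corner-gray over 10 cells = 4787  → 6.0222
row 8: Σ corner-gray over 10 cells = 5611  → 7.0589
row 9: Σ corner-gray over 10 cells = 5285  → 6.6487
row 10: Σ corner-gray over 10 cells = 4349  → 5.4712
Σ rows: total corner-gray = 53246  → 66.9857 mm³


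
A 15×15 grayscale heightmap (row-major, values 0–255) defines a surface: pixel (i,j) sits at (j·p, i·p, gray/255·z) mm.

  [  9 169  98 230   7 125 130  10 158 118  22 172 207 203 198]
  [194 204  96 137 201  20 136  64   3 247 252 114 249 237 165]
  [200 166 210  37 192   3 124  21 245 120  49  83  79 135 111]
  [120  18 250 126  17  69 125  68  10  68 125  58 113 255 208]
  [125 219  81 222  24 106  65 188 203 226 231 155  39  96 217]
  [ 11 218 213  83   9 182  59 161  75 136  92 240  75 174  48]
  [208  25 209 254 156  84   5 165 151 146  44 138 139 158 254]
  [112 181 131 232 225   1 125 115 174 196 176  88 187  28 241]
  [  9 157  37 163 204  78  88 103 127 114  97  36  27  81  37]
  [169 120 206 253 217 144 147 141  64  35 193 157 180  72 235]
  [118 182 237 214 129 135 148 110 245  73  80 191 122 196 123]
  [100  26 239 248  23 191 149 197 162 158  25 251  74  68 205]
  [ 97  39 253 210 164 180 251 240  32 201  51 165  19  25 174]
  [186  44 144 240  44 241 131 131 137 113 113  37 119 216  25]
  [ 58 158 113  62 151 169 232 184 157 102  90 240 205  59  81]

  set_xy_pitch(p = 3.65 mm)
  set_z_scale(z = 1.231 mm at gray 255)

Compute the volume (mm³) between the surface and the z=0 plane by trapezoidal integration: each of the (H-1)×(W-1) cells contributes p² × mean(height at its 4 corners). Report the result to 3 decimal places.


1685.212

height_mm = gray/255 × 1.231; cell vol = 3.65² × mean(4 corners)
unit = 3.65² × 1.231 / (4×255) = 0.0160784 mm³ per gray-sum
row 0: Σ corner-gray over 14 cells = 7784  → 125.1545
row 1: Σ corner-gray over 14 cells = 7518  → 120.8776
row 2: Σ corner-gray over 14 cells = 6171  → 99.2200
row 3: Σ corner-gray over 14 cells = 6984  → 112.2917
row 4: Σ corner-gray over 14 cells = 7545  → 121.3117
row 5: Σ corner-gray over 14 cells = 7303  → 117.4208
row 6: Σ corner-gray over 14 cells = 7881  → 126.7141
row 7: Σ corner-gray over 14 cells = 6741  → 108.3847
row 8: Σ corner-gray over 14 cells = 6932  → 111.4557
row 9: Σ corner-gray over 14 cells = 8627  → 138.7086
row 10: Σ corner-gray over 14 cells = 8292  → 133.3223
row 11: Σ corner-gray over 14 cells = 7858  → 126.3443
row 12: Σ corner-gray over 14 cells = 7562  → 121.5851
row 13: Σ corner-gray over 14 cells = 7614  → 122.4212
Σ rows: total corner-gray = 104812  → 1685.2123 mm³


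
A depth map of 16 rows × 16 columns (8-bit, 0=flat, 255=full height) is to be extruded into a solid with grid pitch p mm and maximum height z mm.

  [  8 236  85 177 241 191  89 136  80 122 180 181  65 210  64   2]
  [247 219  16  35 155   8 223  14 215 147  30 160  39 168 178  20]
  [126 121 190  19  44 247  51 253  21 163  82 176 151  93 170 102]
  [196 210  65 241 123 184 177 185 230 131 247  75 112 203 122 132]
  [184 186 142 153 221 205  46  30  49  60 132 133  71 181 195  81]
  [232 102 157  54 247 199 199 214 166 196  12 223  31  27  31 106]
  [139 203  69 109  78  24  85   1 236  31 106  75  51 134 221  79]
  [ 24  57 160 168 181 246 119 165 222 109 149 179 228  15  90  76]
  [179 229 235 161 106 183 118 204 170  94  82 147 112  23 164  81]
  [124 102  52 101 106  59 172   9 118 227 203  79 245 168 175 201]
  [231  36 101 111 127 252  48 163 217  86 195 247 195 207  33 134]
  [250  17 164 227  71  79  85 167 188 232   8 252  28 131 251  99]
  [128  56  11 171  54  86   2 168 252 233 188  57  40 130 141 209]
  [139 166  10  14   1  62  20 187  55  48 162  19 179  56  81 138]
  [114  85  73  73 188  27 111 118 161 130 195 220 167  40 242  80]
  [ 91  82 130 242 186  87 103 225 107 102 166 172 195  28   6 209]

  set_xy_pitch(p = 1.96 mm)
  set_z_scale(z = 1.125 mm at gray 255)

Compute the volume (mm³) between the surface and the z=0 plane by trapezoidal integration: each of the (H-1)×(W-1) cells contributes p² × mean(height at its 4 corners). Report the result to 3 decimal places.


height_mm = gray/255 × 1.125; cell vol = 1.96² × mean(4 corners)
unit = 1.96² × 1.125 / (4×255) = 0.00423706 mm³ per gray-sum
row 0: Σ corner-gray over 15 cells = 7605  → 32.2228
row 1: Σ corner-gray over 15 cells = 7271  → 30.8077
row 2: Σ corner-gray over 15 cells = 8728  → 36.9810
row 3: Σ corner-gray over 15 cells = 8811  → 37.3327
row 4: Σ corner-gray over 15 cells = 7927  → 33.5872
row 5: Σ corner-gray over 15 cells = 7118  → 30.1594
row 6: Σ corner-gray over 15 cells = 7340  → 31.1000
row 7: Σ corner-gray over 15 cells = 8592  → 36.4048
row 8: Σ corner-gray over 15 cells = 8273  → 35.0532
row 9: Σ corner-gray over 15 cells = 8358  → 35.4133
row 10: Σ corner-gray over 15 cells = 8550  → 36.2269
row 11: Σ corner-gray over 15 cells = 7664  → 32.4728
row 12: Σ corner-gray over 15 cells = 5912  → 25.0495
row 13: Σ corner-gray over 15 cells = 6251  → 26.4859
row 14: Σ corner-gray over 15 cells = 7816  → 33.1169
Σ rows: total corner-gray = 116216  → 492.4140 mm³

492.414


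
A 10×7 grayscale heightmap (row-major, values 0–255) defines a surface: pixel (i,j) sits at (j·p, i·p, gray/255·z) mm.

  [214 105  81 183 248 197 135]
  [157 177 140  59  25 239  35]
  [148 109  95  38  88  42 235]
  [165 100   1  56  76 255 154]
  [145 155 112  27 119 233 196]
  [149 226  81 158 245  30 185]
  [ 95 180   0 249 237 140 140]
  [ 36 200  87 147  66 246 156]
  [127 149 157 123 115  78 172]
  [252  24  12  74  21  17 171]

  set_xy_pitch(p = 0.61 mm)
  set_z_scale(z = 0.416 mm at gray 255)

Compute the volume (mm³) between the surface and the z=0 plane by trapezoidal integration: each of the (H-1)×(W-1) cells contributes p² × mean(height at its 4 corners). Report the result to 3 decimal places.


height_mm = gray/255 × 0.416; cell vol = 0.61² × mean(4 corners)
unit = 0.61² × 0.416 / (4×255) = 0.000151758 mm³ per gray-sum
row 0: Σ corner-gray over 6 cells = 3449  → 0.5234
row 1: Σ corner-gray over 6 cells = 2599  → 0.3944
row 2: Σ corner-gray over 6 cells = 2422  → 0.3676
row 3: Σ corner-gray over 6 cells = 2928  → 0.4443
row 4: Σ corner-gray over 6 cells = 3447  → 0.5231
row 5: Σ corner-gray over 6 cells = 3661  → 0.5556
row 6: Σ corner-gray over 6 cells = 3531  → 0.5359
row 7: Σ corner-gray over 6 cells = 3227  → 0.4897
row 8: Σ corner-gray over 6 cells = 2262  → 0.3433
Σ rows: total corner-gray = 27526  → 4.1773 mm³

4.177


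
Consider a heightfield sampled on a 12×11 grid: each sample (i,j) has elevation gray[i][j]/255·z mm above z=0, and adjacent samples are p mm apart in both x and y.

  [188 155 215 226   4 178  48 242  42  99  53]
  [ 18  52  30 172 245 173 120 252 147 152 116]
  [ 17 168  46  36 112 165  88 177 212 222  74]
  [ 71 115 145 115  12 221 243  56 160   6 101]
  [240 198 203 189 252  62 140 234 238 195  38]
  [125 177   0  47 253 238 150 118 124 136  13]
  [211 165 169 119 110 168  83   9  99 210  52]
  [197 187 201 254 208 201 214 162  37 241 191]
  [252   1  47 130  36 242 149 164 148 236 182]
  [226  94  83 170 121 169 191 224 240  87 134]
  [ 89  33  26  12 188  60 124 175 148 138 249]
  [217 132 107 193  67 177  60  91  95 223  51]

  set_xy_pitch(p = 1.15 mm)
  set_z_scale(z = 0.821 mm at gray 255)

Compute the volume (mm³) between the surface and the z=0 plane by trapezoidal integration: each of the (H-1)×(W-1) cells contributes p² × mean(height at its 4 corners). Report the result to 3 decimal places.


height_mm = gray/255 × 0.821; cell vol = 1.15² × mean(4 corners)
unit = 1.15² × 0.821 / (4×255) = 0.00106448 mm³ per gray-sum
row 0: Σ corner-gray over 10 cells = 5479  → 5.8323
row 1: Σ corner-gray over 10 cells = 5363  → 5.7088
row 2: Σ corner-gray over 10 cells = 4861  → 5.1745
row 3: Σ corner-gray over 10 cells = 6018  → 6.4061
row 4: Σ corner-gray over 10 cells = 6324  → 6.7318
row 5: Σ corner-gray over 10 cells = 5151  → 5.4832
row 6: Σ corner-gray over 10 cells = 6325  → 6.7329
row 7: Σ corner-gray over 10 cells = 6538  → 6.9596
row 8: Σ corner-gray over 10 cells = 5858  → 6.2357
row 9: Σ corner-gray over 10 cells = 5264  → 5.6034
row 10: Σ corner-gray over 10 cells = 4704  → 5.0073
Σ rows: total corner-gray = 61885  → 65.8755 mm³

65.876


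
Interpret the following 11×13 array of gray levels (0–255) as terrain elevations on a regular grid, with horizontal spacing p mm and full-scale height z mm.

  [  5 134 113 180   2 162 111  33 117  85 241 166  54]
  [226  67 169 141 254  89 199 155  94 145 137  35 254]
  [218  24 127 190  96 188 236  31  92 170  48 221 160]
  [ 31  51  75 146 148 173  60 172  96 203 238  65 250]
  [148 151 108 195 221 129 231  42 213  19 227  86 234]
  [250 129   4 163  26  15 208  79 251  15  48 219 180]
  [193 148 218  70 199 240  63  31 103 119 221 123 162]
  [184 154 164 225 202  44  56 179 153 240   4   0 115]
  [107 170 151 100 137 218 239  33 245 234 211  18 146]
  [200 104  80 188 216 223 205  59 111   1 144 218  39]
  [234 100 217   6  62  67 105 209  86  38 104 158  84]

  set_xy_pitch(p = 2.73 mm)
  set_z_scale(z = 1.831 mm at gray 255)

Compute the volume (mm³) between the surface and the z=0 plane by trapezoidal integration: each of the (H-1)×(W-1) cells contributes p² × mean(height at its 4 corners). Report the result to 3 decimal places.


height_mm = gray/255 × 1.831; cell vol = 2.73² × mean(4 corners)
unit = 2.73² × 1.831 / (4×255) = 0.0133787 mm³ per gray-sum
row 0: Σ corner-gray over 12 cells = 6197  → 82.9077
row 1: Σ corner-gray over 12 cells = 6674  → 89.2894
row 2: Σ corner-gray over 12 cells = 6359  → 85.0751
row 3: Σ corner-gray over 12 cells = 6761  → 90.4533
row 4: Σ corner-gray over 12 cells = 6370  → 85.2222
row 5: Σ corner-gray over 12 cells = 6169  → 82.5331
row 6: Σ corner-gray over 12 cells = 6566  → 87.8445
row 7: Σ corner-gray over 12 cells = 6906  → 92.3932
row 8: Σ corner-gray over 12 cells = 7102  → 95.0154
row 9: Σ corner-gray over 12 cells = 5959  → 79.7236
Σ rows: total corner-gray = 65063  → 870.4575 mm³

870.457


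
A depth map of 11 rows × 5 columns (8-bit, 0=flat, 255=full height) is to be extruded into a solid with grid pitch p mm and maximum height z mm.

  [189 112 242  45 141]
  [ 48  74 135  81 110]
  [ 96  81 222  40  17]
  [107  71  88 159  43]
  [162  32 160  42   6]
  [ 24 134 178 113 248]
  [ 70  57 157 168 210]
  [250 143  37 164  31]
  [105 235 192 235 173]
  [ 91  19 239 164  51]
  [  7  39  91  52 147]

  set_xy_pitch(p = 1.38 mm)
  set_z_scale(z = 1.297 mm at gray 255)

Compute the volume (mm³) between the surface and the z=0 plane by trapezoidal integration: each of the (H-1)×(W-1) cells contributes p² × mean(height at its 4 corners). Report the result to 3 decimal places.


46.034

height_mm = gray/255 × 1.297; cell vol = 1.38² × mean(4 corners)
unit = 1.38² × 1.297 / (4×255) = 0.00242158 mm³ per gray-sum
row 0: Σ corner-gray over 4 cells = 1866  → 4.5187
row 1: Σ corner-gray over 4 cells = 1537  → 3.7220
row 2: Σ corner-gray over 4 cells = 1585  → 3.8382
row 3: Σ corner-gray over 4 cells = 1422  → 3.4435
row 4: Σ corner-gray over 4 cells = 1758  → 4.2571
row 5: Σ corner-gray over 4 cells = 2166  → 5.2451
row 6: Σ corner-gray over 4 cells = 2013  → 4.8746
row 7: Σ corner-gray over 4 cells = 2571  → 6.2259
row 8: Σ corner-gray over 4 cells = 2588  → 6.2670
row 9: Σ corner-gray over 4 cells = 1504  → 3.6420
Σ rows: total corner-gray = 19010  → 46.0341 mm³


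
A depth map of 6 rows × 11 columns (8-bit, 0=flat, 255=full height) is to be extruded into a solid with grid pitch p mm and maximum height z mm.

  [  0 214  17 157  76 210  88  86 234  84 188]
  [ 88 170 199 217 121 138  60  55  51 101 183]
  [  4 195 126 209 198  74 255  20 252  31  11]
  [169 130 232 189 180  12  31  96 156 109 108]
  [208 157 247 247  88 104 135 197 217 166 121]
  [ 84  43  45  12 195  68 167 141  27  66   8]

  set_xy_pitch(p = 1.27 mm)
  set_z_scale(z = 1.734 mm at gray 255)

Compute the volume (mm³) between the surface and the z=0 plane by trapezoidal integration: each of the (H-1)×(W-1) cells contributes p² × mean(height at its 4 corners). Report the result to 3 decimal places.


height_mm = gray/255 × 1.734; cell vol = 1.27² × mean(4 corners)
unit = 1.27² × 1.734 / (4×255) = 0.00274193 mm³ per gray-sum
row 0: Σ corner-gray over 10 cells = 5015  → 13.7508
row 1: Σ corner-gray over 10 cells = 5230  → 14.3403
row 2: Σ corner-gray over 10 cells = 5282  → 14.4829
row 3: Σ corner-gray over 10 cells = 5992  → 16.4296
row 4: Σ corner-gray over 10 cells = 5065  → 13.8879
Σ rows: total corner-gray = 26584  → 72.8915 mm³

72.891


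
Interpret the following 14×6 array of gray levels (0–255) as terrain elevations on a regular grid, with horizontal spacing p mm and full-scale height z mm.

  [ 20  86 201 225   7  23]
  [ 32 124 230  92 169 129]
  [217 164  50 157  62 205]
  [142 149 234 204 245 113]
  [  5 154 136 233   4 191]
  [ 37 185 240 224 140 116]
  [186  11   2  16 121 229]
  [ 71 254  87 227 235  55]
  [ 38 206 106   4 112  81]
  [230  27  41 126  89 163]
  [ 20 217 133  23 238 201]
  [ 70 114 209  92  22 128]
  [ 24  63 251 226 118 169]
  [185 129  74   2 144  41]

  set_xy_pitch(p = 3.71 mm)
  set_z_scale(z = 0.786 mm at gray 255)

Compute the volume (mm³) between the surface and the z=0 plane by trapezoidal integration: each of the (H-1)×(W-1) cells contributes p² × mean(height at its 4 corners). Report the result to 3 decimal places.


360.333

height_mm = gray/255 × 0.786; cell vol = 3.71² × mean(4 corners)
unit = 3.71² × 0.786 / (4×255) = 0.0106065 mm³ per gray-sum
row 0: Σ corner-gray over 5 cells = 2472  → 26.2192
row 1: Σ corner-gray over 5 cells = 2679  → 28.4147
row 2: Σ corner-gray over 5 cells = 3207  → 34.0149
row 3: Σ corner-gray over 5 cells = 3169  → 33.6119
row 4: Σ corner-gray over 5 cells = 2981  → 31.6178
row 5: Σ corner-gray over 5 cells = 2446  → 25.9434
row 6: Σ corner-gray over 5 cells = 2447  → 25.9540
row 7: Σ corner-gray over 5 cells = 2707  → 28.7117
row 8: Σ corner-gray over 5 cells = 1934  → 20.5129
row 9: Σ corner-gray over 5 cells = 2402  → 25.4767
row 10: Σ corner-gray over 5 cells = 2515  → 26.6752
row 11: Σ corner-gray over 5 cells = 2581  → 27.3753
row 12: Σ corner-gray over 5 cells = 2433  → 25.8055
Σ rows: total corner-gray = 33973  → 360.3330 mm³


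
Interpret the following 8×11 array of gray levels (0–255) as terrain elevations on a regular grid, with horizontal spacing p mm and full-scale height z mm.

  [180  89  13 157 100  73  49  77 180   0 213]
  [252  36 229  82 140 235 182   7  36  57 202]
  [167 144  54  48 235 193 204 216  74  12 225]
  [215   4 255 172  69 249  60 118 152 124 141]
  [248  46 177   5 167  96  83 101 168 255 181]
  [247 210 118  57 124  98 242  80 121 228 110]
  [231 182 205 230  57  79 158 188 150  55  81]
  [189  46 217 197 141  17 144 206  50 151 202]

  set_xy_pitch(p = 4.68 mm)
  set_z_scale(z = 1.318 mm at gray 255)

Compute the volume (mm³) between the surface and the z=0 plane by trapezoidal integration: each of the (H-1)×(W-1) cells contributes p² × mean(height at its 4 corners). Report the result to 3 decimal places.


height_mm = gray/255 × 1.318; cell vol = 4.68² × mean(4 corners)
unit = 4.68² × 1.318 / (4×255) = 0.0283013 mm³ per gray-sum
row 0: Σ corner-gray over 10 cells = 4331  → 122.5731
row 1: Σ corner-gray over 10 cells = 5214  → 147.5632
row 2: Σ corner-gray over 10 cells = 5514  → 156.0536
row 3: Σ corner-gray over 10 cells = 5387  → 152.4593
row 4: Σ corner-gray over 10 cells = 5538  → 156.7328
row 5: Σ corner-gray over 10 cells = 5833  → 165.0817
row 6: Σ corner-gray over 10 cells = 5649  → 159.8742
Σ rows: total corner-gray = 37466  → 1060.3379 mm³

1060.338


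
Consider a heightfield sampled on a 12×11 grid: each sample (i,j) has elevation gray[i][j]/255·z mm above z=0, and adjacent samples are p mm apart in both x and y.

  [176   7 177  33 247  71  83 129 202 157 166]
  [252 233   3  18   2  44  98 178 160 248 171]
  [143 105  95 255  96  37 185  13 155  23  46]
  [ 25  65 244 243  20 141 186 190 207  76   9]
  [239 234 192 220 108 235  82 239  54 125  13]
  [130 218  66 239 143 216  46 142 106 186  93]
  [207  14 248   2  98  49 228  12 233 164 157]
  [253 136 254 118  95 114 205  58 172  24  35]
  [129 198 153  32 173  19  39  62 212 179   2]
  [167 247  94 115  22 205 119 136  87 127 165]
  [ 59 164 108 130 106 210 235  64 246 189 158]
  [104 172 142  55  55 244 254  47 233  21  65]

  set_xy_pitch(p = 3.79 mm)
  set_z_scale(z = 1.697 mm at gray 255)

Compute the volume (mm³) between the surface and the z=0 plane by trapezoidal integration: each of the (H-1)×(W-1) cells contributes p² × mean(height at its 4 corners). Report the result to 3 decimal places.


1394.181

height_mm = gray/255 × 1.697; cell vol = 3.79² × mean(4 corners)
unit = 3.79² × 1.697 / (4×255) = 0.0238979 mm³ per gray-sum
row 0: Σ corner-gray over 10 cells = 4945  → 118.1752
row 1: Σ corner-gray over 10 cells = 4508  → 107.7318
row 2: Σ corner-gray over 10 cells = 4895  → 116.9803
row 3: Σ corner-gray over 10 cells = 6008  → 143.5787
row 4: Σ corner-gray over 10 cells = 6177  → 147.6174
row 5: Σ corner-gray over 10 cells = 5407  → 129.2160
row 6: Σ corner-gray over 10 cells = 5100  → 121.8794
row 7: Σ corner-gray over 10 cells = 4905  → 117.2193
row 8: Σ corner-gray over 10 cells = 4901  → 117.1237
row 9: Σ corner-gray over 10 cells = 5757  → 137.5803
row 10: Σ corner-gray over 10 cells = 5736  → 137.0785
Σ rows: total corner-gray = 58339  → 1394.1807 mm³


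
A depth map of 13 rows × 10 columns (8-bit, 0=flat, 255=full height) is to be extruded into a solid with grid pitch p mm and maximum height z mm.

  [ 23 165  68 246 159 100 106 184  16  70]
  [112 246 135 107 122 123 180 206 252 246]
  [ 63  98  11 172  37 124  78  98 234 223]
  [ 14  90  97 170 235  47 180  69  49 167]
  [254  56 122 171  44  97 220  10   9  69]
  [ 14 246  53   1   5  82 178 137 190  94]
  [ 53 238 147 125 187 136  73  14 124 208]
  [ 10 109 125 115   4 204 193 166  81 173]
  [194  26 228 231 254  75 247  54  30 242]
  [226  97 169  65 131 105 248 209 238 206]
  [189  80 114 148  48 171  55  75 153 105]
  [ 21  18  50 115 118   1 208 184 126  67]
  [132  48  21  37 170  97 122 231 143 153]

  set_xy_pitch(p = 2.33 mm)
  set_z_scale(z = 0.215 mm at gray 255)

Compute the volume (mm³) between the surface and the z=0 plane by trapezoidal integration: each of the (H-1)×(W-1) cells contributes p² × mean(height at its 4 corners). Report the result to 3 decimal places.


61.423

height_mm = gray/255 × 0.215; cell vol = 2.33² × mean(4 corners)
unit = 2.33² × 0.215 / (4×255) = 0.00114433 mm³ per gray-sum
row 0: Σ corner-gray over 9 cells = 5281  → 6.0432
row 1: Σ corner-gray over 9 cells = 5090  → 5.8246
row 2: Σ corner-gray over 9 cells = 4045  → 4.6288
row 3: Σ corner-gray over 9 cells = 3836  → 4.3896
row 4: Σ corner-gray over 9 cells = 3673  → 4.2031
row 5: Σ corner-gray over 9 cells = 4241  → 4.8531
row 6: Σ corner-gray over 9 cells = 4526  → 5.1792
row 7: Σ corner-gray over 9 cells = 4903  → 5.6106
row 8: Σ corner-gray over 9 cells = 5682  → 6.5021
row 9: Σ corner-gray over 9 cells = 4938  → 5.6507
row 10: Σ corner-gray over 9 cells = 3710  → 4.2455
row 11: Σ corner-gray over 9 cells = 3751  → 4.2924
Σ rows: total corner-gray = 53676  → 61.4229 mm³
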